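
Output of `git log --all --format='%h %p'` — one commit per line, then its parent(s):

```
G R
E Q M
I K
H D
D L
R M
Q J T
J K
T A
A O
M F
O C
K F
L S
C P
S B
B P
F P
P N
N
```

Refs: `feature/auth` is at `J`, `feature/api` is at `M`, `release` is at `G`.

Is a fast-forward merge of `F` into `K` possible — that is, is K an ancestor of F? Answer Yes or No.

A fast-forward from K to F is possible iff K is an ancestor of F.
Ancestors of F: {F, N, P}.
K is not among them, so fast-forward is not possible.

No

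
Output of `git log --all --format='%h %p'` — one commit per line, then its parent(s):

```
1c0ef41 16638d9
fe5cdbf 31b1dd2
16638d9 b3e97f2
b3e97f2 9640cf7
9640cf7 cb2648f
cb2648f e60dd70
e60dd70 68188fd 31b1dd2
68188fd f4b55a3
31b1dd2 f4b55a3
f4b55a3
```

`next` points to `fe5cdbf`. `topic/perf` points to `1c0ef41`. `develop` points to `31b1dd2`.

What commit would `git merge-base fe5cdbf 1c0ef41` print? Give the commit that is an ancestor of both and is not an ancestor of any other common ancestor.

Ancestors of fe5cdbf: {31b1dd2, f4b55a3, fe5cdbf}.
Ancestors of 1c0ef41: {16638d9, 1c0ef41, 31b1dd2, 68188fd, 9640cf7, b3e97f2, cb2648f, e60dd70, f4b55a3}.
Common ancestors: {31b1dd2, f4b55a3}.
Among these, 31b1dd2 is not an ancestor of any other common ancestor — it is the merge base.

31b1dd2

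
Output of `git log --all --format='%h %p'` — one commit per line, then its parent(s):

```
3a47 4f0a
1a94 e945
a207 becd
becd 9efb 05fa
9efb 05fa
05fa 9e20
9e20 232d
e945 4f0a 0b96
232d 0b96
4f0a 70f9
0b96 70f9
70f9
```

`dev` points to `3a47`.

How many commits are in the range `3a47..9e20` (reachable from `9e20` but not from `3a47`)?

Reachable from 9e20: {0b96, 232d, 70f9, 9e20}.
Reachable from 3a47: {3a47, 4f0a, 70f9}.
In 9e20's history but not 3a47's: {0b96, 232d, 9e20} — 3 commits.

3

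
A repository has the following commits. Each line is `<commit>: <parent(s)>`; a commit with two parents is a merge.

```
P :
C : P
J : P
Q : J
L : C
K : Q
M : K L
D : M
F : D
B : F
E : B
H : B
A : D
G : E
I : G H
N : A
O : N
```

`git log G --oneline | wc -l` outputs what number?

12

Walking parent pointers from G: reachable set = {B, C, D, E, F, G, J, K, L, M, P, Q}.
That is 12 commits.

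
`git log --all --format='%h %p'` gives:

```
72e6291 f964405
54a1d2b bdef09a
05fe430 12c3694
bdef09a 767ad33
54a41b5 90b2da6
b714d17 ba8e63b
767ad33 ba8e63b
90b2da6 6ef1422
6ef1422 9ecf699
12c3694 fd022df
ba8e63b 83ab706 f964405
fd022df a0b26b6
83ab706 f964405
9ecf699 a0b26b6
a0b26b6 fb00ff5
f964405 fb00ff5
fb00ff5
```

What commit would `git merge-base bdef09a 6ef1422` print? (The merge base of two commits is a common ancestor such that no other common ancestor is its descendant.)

fb00ff5

Ancestors of bdef09a: {767ad33, 83ab706, ba8e63b, bdef09a, f964405, fb00ff5}.
Ancestors of 6ef1422: {6ef1422, 9ecf699, a0b26b6, fb00ff5}.
Common ancestors: {fb00ff5}.
The only common ancestor is fb00ff5, so it is the merge base.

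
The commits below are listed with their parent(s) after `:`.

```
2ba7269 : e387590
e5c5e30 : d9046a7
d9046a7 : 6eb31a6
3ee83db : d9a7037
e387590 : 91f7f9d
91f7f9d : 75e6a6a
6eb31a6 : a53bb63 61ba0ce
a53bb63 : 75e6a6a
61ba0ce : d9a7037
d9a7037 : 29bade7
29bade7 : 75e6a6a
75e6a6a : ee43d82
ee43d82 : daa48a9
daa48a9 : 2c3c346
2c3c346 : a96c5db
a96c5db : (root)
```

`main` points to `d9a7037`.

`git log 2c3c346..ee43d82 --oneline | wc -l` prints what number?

2

Reachable from ee43d82: {2c3c346, a96c5db, daa48a9, ee43d82}.
Reachable from 2c3c346: {2c3c346, a96c5db}.
In ee43d82's history but not 2c3c346's: {daa48a9, ee43d82} — 2 commits.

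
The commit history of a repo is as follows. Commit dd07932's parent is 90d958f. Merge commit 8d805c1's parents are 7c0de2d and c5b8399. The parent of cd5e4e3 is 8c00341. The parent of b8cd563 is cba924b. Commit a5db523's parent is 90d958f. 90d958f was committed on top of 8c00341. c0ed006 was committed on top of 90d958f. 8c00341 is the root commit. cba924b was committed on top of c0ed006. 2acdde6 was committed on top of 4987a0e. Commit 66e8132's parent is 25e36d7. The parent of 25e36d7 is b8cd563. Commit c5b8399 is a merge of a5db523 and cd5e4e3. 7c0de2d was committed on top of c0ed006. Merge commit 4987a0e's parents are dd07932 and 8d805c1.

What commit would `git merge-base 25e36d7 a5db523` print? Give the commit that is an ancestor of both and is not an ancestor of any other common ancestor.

90d958f

Ancestors of 25e36d7: {25e36d7, 8c00341, 90d958f, b8cd563, c0ed006, cba924b}.
Ancestors of a5db523: {8c00341, 90d958f, a5db523}.
Common ancestors: {8c00341, 90d958f}.
Among these, 90d958f is not an ancestor of any other common ancestor — it is the merge base.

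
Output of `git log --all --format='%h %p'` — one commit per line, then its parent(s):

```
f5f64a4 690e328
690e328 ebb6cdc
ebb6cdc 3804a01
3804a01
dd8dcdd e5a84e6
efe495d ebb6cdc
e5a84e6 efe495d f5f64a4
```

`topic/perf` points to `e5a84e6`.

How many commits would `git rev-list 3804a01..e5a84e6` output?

Reachable from e5a84e6: {3804a01, 690e328, e5a84e6, ebb6cdc, efe495d, f5f64a4}.
Reachable from 3804a01: {3804a01}.
In e5a84e6's history but not 3804a01's: {690e328, e5a84e6, ebb6cdc, efe495d, f5f64a4} — 5 commits.

5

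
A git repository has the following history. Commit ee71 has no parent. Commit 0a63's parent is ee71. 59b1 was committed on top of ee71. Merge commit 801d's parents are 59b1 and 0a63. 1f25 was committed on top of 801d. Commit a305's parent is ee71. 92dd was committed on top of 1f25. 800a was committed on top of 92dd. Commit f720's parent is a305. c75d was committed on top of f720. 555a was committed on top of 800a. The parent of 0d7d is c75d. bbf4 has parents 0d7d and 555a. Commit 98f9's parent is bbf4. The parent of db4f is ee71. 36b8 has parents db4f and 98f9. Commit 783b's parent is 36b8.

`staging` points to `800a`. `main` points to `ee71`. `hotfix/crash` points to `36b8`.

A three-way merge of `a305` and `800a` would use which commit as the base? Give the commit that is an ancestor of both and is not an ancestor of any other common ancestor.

Ancestors of a305: {a305, ee71}.
Ancestors of 800a: {0a63, 1f25, 59b1, 800a, 801d, 92dd, ee71}.
Common ancestors: {ee71}.
The only common ancestor is ee71, so it is the merge base.

ee71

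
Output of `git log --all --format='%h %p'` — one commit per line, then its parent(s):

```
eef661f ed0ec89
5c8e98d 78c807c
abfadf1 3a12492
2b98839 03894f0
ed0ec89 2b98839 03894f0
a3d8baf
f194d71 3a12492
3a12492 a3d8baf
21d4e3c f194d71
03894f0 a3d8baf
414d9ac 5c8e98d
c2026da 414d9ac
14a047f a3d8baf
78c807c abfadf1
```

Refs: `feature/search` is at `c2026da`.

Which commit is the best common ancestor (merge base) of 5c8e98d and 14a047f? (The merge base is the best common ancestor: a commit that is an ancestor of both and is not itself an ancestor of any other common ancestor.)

a3d8baf

Ancestors of 5c8e98d: {3a12492, 5c8e98d, 78c807c, a3d8baf, abfadf1}.
Ancestors of 14a047f: {14a047f, a3d8baf}.
Common ancestors: {a3d8baf}.
The only common ancestor is a3d8baf, so it is the merge base.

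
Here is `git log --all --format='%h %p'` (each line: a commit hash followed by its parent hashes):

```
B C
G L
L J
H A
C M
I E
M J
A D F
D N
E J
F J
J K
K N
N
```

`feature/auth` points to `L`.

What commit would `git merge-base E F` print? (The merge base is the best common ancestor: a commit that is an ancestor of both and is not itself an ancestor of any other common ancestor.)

Ancestors of E: {E, J, K, N}.
Ancestors of F: {F, J, K, N}.
Common ancestors: {J, K, N}.
Among these, J is not an ancestor of any other common ancestor — it is the merge base.

J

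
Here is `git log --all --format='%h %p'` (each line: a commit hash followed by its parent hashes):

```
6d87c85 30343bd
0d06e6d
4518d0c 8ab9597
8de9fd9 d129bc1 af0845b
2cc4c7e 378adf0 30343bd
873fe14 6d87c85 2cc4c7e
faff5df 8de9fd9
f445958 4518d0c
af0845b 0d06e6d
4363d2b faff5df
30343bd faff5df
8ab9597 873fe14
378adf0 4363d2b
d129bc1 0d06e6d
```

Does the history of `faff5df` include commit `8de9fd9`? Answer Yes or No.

Ancestors of faff5df (commits reachable by following parents): {0d06e6d, 8de9fd9, af0845b, d129bc1, faff5df}.
8de9fd9 is in that set, so it is an ancestor of faff5df.

Yes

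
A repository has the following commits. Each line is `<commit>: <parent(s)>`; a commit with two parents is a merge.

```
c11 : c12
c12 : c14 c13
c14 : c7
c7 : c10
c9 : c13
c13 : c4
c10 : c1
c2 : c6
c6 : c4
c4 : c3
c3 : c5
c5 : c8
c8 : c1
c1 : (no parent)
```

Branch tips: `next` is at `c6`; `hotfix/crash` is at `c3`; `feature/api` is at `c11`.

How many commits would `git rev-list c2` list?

Walking parent pointers from c2: reachable set = {c1, c2, c3, c4, c5, c6, c8}.
That is 7 commits.

7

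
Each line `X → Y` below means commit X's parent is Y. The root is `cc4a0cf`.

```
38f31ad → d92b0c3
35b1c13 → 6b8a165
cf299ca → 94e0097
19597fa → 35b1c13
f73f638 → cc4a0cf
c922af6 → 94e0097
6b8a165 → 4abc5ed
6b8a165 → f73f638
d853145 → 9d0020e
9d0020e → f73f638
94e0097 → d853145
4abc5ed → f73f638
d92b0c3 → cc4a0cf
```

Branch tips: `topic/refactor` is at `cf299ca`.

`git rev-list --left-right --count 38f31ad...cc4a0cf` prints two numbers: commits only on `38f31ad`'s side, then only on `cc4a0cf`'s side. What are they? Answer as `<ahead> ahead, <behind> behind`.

2 ahead, 0 behind

Reachable from 38f31ad: {38f31ad, cc4a0cf, d92b0c3}.
Reachable from cc4a0cf: {cc4a0cf}.
Only in 38f31ad's history (ahead): {38f31ad, d92b0c3} — 2.
Only in cc4a0cf's history (behind): {} — 0.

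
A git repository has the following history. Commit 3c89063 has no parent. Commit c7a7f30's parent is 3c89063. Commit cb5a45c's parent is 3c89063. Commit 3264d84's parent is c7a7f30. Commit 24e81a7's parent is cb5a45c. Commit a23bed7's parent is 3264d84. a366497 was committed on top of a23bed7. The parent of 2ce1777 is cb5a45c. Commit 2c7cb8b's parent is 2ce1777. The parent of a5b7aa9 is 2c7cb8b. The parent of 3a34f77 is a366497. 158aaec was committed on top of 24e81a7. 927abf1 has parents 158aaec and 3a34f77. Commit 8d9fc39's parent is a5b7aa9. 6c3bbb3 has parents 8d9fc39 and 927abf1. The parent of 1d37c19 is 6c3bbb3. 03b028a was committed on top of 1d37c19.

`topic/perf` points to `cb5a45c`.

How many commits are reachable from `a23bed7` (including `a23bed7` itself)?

4

Walking parent pointers from a23bed7: reachable set = {3264d84, 3c89063, a23bed7, c7a7f30}.
That is 4 commits.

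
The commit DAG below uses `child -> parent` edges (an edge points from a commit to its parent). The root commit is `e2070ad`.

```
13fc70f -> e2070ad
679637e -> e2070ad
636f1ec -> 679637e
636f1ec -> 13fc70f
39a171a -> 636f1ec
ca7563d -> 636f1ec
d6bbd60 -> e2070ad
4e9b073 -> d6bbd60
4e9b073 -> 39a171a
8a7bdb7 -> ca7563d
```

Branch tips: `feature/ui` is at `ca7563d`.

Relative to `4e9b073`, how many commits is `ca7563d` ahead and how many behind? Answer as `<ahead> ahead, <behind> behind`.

Reachable from ca7563d: {13fc70f, 636f1ec, 679637e, ca7563d, e2070ad}.
Reachable from 4e9b073: {13fc70f, 39a171a, 4e9b073, 636f1ec, 679637e, d6bbd60, e2070ad}.
Only in ca7563d's history (ahead): {ca7563d} — 1.
Only in 4e9b073's history (behind): {39a171a, 4e9b073, d6bbd60} — 3.

1 ahead, 3 behind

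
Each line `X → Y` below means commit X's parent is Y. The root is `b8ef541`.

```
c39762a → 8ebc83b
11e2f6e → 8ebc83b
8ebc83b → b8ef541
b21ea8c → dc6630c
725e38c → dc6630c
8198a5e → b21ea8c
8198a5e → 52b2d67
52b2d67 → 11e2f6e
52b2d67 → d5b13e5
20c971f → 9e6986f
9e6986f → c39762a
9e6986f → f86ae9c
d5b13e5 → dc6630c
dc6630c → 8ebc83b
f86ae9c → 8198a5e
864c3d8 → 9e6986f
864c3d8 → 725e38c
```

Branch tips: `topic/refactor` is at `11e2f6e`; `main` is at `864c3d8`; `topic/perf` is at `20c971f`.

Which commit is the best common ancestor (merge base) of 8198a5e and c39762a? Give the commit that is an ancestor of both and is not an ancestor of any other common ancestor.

Ancestors of 8198a5e: {11e2f6e, 52b2d67, 8198a5e, 8ebc83b, b21ea8c, b8ef541, d5b13e5, dc6630c}.
Ancestors of c39762a: {8ebc83b, b8ef541, c39762a}.
Common ancestors: {8ebc83b, b8ef541}.
Among these, 8ebc83b is not an ancestor of any other common ancestor — it is the merge base.

8ebc83b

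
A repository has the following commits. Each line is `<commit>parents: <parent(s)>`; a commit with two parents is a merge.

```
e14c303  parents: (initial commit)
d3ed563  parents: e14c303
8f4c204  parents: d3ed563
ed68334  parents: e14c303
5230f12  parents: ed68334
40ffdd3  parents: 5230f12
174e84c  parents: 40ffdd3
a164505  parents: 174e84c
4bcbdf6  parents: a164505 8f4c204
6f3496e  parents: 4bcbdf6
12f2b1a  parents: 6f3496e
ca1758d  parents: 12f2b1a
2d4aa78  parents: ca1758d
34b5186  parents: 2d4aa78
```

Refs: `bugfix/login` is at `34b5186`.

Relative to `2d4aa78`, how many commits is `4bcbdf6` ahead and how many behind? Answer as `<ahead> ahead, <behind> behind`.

0 ahead, 4 behind

Reachable from 4bcbdf6: {174e84c, 40ffdd3, 4bcbdf6, 5230f12, 8f4c204, a164505, d3ed563, e14c303, ed68334}.
Reachable from 2d4aa78: {12f2b1a, 174e84c, 2d4aa78, 40ffdd3, 4bcbdf6, 5230f12, 6f3496e, 8f4c204, a164505, ca1758d, d3ed563, e14c303, ed68334}.
Only in 4bcbdf6's history (ahead): {} — 0.
Only in 2d4aa78's history (behind): {12f2b1a, 2d4aa78, 6f3496e, ca1758d} — 4.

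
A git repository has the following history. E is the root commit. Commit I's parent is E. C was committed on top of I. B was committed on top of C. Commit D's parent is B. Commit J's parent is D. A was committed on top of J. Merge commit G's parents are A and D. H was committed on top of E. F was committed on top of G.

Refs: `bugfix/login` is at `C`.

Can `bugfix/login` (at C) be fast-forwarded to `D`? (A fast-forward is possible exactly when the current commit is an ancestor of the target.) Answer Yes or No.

A fast-forward from C to D is possible iff C is an ancestor of D.
Ancestors of D: {B, C, D, E, I}.
C is among them, so fast-forward is possible.

Yes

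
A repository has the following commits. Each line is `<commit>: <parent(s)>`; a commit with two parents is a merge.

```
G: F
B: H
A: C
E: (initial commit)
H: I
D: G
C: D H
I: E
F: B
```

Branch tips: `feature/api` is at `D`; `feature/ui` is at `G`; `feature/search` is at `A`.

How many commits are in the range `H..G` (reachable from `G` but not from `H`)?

3

Reachable from G: {B, E, F, G, H, I}.
Reachable from H: {E, H, I}.
In G's history but not H's: {B, F, G} — 3 commits.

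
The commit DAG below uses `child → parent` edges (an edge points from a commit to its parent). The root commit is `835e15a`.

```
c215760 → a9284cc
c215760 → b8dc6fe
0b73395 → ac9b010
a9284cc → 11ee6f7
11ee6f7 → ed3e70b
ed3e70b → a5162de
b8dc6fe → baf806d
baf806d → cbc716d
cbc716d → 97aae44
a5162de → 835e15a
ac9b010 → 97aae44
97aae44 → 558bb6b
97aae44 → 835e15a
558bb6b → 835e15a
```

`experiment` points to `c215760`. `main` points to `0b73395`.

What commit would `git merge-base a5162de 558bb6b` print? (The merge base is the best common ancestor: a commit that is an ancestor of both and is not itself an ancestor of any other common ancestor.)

835e15a

Ancestors of a5162de: {835e15a, a5162de}.
Ancestors of 558bb6b: {558bb6b, 835e15a}.
Common ancestors: {835e15a}.
The only common ancestor is 835e15a, so it is the merge base.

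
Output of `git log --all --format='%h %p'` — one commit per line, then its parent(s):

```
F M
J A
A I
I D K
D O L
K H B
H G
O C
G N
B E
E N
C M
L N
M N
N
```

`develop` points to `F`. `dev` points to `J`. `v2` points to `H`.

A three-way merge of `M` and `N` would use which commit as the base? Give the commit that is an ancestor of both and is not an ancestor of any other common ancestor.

Ancestors of M: {M, N}.
Ancestors of N: {N}.
Common ancestors: {N}.
The only common ancestor is N, so it is the merge base.

N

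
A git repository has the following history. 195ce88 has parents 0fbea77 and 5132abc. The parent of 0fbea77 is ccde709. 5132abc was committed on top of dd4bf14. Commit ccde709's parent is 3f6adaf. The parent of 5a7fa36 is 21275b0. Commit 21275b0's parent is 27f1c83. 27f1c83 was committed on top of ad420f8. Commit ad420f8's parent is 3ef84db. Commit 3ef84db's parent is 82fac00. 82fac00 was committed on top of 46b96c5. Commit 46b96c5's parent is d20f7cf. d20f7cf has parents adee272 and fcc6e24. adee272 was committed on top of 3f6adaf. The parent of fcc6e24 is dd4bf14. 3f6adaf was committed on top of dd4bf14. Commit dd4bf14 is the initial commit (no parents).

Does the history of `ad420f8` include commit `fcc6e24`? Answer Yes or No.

Yes

Ancestors of ad420f8 (commits reachable by following parents): {3ef84db, 3f6adaf, 46b96c5, 82fac00, ad420f8, adee272, d20f7cf, dd4bf14, fcc6e24}.
fcc6e24 is in that set, so it is an ancestor of ad420f8.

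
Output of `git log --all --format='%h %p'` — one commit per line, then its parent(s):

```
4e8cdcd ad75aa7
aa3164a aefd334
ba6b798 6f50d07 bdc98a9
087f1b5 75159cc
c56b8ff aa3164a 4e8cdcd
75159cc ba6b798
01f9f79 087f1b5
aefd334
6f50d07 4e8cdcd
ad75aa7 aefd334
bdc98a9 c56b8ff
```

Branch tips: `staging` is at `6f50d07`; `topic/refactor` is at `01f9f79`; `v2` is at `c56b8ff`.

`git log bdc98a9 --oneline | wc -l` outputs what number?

6

Walking parent pointers from bdc98a9: reachable set = {4e8cdcd, aa3164a, ad75aa7, aefd334, bdc98a9, c56b8ff}.
That is 6 commits.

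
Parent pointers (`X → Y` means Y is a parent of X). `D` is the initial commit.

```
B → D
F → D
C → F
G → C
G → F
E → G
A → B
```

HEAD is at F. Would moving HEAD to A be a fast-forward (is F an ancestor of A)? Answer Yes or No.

No

A fast-forward from F to A is possible iff F is an ancestor of A.
Ancestors of A: {A, B, D}.
F is not among them, so fast-forward is not possible.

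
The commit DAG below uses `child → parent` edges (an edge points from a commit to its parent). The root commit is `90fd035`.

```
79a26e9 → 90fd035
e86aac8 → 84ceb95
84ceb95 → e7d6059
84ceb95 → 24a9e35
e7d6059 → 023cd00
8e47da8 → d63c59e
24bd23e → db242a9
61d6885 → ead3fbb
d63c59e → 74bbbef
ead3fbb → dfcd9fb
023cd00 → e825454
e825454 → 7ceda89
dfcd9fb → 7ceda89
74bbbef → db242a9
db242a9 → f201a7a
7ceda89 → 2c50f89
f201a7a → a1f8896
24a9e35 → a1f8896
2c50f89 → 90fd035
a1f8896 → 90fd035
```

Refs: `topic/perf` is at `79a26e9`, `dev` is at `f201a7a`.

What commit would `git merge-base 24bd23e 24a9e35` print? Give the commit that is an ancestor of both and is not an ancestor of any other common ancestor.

a1f8896

Ancestors of 24bd23e: {24bd23e, 90fd035, a1f8896, db242a9, f201a7a}.
Ancestors of 24a9e35: {24a9e35, 90fd035, a1f8896}.
Common ancestors: {90fd035, a1f8896}.
Among these, a1f8896 is not an ancestor of any other common ancestor — it is the merge base.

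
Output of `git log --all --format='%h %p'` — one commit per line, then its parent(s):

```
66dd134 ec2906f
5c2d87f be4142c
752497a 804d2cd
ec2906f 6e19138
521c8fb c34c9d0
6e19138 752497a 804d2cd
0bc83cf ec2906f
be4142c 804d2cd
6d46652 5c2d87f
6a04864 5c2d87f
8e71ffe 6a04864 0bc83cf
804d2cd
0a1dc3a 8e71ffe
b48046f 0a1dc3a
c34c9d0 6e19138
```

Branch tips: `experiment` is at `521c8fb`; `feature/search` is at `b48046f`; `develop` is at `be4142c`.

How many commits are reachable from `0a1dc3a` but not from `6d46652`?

Reachable from 0a1dc3a: {0a1dc3a, 0bc83cf, 5c2d87f, 6a04864, 6e19138, 752497a, 804d2cd, 8e71ffe, be4142c, ec2906f}.
Reachable from 6d46652: {5c2d87f, 6d46652, 804d2cd, be4142c}.
In 0a1dc3a's history but not 6d46652's: {0a1dc3a, 0bc83cf, 6a04864, 6e19138, 752497a, 8e71ffe, ec2906f} — 7 commits.

7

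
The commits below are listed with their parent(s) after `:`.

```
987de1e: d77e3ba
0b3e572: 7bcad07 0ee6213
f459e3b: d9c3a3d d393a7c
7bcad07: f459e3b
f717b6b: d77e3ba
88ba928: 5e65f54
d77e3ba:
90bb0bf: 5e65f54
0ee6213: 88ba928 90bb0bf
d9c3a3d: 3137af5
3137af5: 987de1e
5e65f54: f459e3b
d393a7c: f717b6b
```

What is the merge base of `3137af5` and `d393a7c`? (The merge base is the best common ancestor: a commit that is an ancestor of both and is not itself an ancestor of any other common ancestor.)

Ancestors of 3137af5: {3137af5, 987de1e, d77e3ba}.
Ancestors of d393a7c: {d393a7c, d77e3ba, f717b6b}.
Common ancestors: {d77e3ba}.
The only common ancestor is d77e3ba, so it is the merge base.

d77e3ba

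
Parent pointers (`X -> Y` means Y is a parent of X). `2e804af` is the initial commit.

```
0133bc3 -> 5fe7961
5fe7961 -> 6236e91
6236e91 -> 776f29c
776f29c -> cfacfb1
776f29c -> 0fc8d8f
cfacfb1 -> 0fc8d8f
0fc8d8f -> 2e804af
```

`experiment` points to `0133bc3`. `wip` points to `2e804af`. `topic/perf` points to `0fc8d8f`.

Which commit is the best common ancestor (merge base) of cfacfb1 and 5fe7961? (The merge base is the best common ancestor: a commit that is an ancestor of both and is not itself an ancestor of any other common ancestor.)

cfacfb1

Ancestors of cfacfb1: {0fc8d8f, 2e804af, cfacfb1}.
Ancestors of 5fe7961: {0fc8d8f, 2e804af, 5fe7961, 6236e91, 776f29c, cfacfb1}.
Common ancestors: {0fc8d8f, 2e804af, cfacfb1}.
Among these, cfacfb1 is not an ancestor of any other common ancestor — it is the merge base.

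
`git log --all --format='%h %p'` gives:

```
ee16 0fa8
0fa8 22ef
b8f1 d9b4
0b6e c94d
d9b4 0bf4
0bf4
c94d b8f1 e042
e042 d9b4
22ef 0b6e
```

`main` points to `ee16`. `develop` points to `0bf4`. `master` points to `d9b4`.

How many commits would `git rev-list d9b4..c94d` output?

3

Reachable from c94d: {0bf4, b8f1, c94d, d9b4, e042}.
Reachable from d9b4: {0bf4, d9b4}.
In c94d's history but not d9b4's: {b8f1, c94d, e042} — 3 commits.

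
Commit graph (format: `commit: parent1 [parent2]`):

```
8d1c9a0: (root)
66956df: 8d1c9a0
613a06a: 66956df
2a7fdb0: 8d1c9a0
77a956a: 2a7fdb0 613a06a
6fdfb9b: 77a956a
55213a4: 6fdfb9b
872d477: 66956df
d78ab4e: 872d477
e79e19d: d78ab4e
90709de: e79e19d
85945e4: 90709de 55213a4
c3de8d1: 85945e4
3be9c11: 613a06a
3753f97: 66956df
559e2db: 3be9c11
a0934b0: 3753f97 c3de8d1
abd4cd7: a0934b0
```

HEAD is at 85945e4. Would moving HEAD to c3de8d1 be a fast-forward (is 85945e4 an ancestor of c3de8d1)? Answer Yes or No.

A fast-forward from 85945e4 to c3de8d1 is possible iff 85945e4 is an ancestor of c3de8d1.
Ancestors of c3de8d1: {2a7fdb0, 55213a4, 613a06a, 66956df, 6fdfb9b, 77a956a, 85945e4, 872d477, 8d1c9a0, 90709de, c3de8d1, d78ab4e, e79e19d}.
85945e4 is among them, so fast-forward is possible.

Yes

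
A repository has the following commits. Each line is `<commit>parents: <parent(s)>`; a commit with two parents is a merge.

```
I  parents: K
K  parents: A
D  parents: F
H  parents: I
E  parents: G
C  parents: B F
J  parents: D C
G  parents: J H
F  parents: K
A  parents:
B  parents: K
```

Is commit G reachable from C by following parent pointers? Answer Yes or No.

Ancestors of C: {A, B, C, F, K}.
G is not in that set, so it is not an ancestor of C.

No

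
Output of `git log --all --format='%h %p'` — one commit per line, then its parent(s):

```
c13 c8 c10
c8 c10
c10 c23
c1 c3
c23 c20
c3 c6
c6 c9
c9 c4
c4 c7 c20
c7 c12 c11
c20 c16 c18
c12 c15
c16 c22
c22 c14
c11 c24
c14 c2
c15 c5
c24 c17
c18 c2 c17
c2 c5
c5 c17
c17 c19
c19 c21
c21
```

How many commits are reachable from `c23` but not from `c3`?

1

Reachable from c23: {c14, c16, c17, c18, c19, c2, c20, c21, c22, c23, c5}.
Reachable from c3: {c11, c12, c14, c15, c16, c17, c18, c19, c2, c20, c21, c22, c24, c3, c4, c5, c6, c7, c9}.
In c23's history but not c3's: {c23} — 1 commit.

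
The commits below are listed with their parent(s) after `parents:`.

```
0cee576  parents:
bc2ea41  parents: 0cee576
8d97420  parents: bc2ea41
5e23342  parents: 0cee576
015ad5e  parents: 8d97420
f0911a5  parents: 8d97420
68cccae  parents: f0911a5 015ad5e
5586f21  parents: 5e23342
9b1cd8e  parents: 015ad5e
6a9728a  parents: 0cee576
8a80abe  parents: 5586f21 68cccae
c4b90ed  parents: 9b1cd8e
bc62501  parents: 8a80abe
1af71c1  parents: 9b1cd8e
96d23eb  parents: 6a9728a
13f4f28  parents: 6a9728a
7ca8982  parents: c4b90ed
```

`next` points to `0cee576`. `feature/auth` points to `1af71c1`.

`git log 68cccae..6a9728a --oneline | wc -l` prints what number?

Reachable from 6a9728a: {0cee576, 6a9728a}.
Reachable from 68cccae: {015ad5e, 0cee576, 68cccae, 8d97420, bc2ea41, f0911a5}.
In 6a9728a's history but not 68cccae's: {6a9728a} — 1 commit.

1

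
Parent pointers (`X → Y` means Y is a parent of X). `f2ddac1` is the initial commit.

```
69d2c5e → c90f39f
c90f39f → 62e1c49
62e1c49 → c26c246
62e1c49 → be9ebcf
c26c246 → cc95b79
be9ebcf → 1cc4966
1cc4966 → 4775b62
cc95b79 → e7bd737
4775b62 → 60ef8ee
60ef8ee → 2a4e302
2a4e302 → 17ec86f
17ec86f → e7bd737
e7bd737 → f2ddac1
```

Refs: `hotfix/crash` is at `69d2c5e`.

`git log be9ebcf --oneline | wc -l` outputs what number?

Walking parent pointers from be9ebcf: reachable set = {17ec86f, 1cc4966, 2a4e302, 4775b62, 60ef8ee, be9ebcf, e7bd737, f2ddac1}.
That is 8 commits.

8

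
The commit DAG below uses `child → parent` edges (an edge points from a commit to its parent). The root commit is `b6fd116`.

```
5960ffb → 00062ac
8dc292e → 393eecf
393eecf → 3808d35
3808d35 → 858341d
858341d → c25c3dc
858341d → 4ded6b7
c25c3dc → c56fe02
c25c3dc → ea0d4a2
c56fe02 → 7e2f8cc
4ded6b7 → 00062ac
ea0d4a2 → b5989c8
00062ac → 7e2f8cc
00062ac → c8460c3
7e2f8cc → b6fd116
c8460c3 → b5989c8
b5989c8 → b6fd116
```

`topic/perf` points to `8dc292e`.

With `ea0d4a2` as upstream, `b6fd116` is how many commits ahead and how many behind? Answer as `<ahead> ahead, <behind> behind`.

Reachable from b6fd116: {b6fd116}.
Reachable from ea0d4a2: {b5989c8, b6fd116, ea0d4a2}.
Only in b6fd116's history (ahead): {} — 0.
Only in ea0d4a2's history (behind): {b5989c8, ea0d4a2} — 2.

0 ahead, 2 behind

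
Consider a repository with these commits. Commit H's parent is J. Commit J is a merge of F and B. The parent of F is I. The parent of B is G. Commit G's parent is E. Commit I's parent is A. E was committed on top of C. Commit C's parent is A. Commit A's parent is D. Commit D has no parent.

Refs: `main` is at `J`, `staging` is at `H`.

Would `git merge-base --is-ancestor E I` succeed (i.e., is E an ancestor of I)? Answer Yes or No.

No

Ancestors of I: {A, D, I}.
E is not in that set, so it is not an ancestor of I.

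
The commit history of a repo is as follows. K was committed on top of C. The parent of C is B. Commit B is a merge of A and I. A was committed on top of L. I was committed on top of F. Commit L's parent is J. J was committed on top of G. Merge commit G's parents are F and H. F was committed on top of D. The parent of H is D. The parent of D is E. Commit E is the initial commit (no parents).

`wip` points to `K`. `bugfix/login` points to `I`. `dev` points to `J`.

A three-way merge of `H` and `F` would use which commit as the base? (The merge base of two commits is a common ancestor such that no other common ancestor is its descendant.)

Ancestors of H: {D, E, H}.
Ancestors of F: {D, E, F}.
Common ancestors: {D, E}.
Among these, D is not an ancestor of any other common ancestor — it is the merge base.

D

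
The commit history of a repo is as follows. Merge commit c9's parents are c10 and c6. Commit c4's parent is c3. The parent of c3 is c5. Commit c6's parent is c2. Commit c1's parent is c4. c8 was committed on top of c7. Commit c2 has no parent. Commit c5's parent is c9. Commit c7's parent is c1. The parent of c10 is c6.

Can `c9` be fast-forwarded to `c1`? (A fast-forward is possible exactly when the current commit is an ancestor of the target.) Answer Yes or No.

A fast-forward from c9 to c1 is possible iff c9 is an ancestor of c1.
Ancestors of c1: {c1, c10, c2, c3, c4, c5, c6, c9}.
c9 is among them, so fast-forward is possible.

Yes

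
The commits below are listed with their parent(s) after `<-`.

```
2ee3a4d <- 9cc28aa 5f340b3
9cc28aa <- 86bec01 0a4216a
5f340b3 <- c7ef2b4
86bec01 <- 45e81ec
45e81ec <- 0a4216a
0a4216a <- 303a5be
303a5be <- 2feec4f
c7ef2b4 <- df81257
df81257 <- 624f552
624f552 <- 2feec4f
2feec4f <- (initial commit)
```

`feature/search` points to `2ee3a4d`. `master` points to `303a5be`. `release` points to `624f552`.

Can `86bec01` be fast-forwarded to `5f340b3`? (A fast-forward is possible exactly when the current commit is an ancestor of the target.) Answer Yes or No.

No

A fast-forward from 86bec01 to 5f340b3 is possible iff 86bec01 is an ancestor of 5f340b3.
Ancestors of 5f340b3: {2feec4f, 5f340b3, 624f552, c7ef2b4, df81257}.
86bec01 is not among them, so fast-forward is not possible.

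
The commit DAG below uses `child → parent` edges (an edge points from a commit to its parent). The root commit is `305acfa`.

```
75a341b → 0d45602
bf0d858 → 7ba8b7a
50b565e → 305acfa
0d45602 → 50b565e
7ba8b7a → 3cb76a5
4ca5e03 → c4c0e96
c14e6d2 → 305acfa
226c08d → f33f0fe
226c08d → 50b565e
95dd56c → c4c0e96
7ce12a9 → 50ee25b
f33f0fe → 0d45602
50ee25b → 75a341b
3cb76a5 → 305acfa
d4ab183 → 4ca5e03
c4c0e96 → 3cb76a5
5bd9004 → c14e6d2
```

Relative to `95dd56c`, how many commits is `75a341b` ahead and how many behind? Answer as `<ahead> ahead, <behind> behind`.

Reachable from 75a341b: {0d45602, 305acfa, 50b565e, 75a341b}.
Reachable from 95dd56c: {305acfa, 3cb76a5, 95dd56c, c4c0e96}.
Only in 75a341b's history (ahead): {0d45602, 50b565e, 75a341b} — 3.
Only in 95dd56c's history (behind): {3cb76a5, 95dd56c, c4c0e96} — 3.

3 ahead, 3 behind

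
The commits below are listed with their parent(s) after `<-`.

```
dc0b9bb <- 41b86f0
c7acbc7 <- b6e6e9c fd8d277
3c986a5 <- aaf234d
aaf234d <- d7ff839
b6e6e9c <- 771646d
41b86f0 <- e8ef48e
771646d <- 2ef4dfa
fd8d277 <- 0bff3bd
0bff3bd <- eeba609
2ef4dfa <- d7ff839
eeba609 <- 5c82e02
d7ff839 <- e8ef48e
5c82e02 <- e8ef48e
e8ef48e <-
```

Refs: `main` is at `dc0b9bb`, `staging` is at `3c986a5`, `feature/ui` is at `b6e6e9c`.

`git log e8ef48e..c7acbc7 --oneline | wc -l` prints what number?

9

Reachable from c7acbc7: {0bff3bd, 2ef4dfa, 5c82e02, 771646d, b6e6e9c, c7acbc7, d7ff839, e8ef48e, eeba609, fd8d277}.
Reachable from e8ef48e: {e8ef48e}.
In c7acbc7's history but not e8ef48e's: {0bff3bd, 2ef4dfa, 5c82e02, 771646d, b6e6e9c, c7acbc7, d7ff839, eeba609, fd8d277} — 9 commits.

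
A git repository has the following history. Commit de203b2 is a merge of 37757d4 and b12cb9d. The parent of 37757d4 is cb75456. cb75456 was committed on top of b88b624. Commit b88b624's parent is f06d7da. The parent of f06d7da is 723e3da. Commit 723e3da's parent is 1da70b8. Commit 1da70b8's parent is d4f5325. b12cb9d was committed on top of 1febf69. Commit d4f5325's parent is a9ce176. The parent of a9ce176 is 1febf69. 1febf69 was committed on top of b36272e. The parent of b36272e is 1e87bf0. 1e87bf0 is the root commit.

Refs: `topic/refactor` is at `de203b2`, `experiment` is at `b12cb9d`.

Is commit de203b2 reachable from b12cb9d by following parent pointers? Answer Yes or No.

No

Ancestors of b12cb9d: {1e87bf0, 1febf69, b12cb9d, b36272e}.
de203b2 is not in that set, so it is not an ancestor of b12cb9d.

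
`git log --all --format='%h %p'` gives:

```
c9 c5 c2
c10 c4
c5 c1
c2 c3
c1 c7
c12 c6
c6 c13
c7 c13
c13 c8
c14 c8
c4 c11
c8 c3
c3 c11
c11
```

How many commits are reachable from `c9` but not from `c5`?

Reachable from c9: {c1, c11, c13, c2, c3, c5, c7, c8, c9}.
Reachable from c5: {c1, c11, c13, c3, c5, c7, c8}.
In c9's history but not c5's: {c2, c9} — 2 commits.

2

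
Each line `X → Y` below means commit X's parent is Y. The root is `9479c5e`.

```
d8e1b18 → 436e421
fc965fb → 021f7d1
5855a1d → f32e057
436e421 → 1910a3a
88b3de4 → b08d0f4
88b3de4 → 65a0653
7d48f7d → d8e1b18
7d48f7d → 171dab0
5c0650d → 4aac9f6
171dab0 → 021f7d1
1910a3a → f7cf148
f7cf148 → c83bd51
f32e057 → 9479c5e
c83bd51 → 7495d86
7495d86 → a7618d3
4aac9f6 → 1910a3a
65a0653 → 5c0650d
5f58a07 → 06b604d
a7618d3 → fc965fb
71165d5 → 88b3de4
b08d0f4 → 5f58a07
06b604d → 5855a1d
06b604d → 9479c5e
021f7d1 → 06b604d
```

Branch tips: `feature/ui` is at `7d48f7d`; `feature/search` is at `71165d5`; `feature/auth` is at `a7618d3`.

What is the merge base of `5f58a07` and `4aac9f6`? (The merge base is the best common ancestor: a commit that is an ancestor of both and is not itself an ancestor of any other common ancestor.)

06b604d

Ancestors of 5f58a07: {06b604d, 5855a1d, 5f58a07, 9479c5e, f32e057}.
Ancestors of 4aac9f6: {021f7d1, 06b604d, 1910a3a, 4aac9f6, 5855a1d, 7495d86, 9479c5e, a7618d3, c83bd51, f32e057, f7cf148, fc965fb}.
Common ancestors: {06b604d, 5855a1d, 9479c5e, f32e057}.
Among these, 06b604d is not an ancestor of any other common ancestor — it is the merge base.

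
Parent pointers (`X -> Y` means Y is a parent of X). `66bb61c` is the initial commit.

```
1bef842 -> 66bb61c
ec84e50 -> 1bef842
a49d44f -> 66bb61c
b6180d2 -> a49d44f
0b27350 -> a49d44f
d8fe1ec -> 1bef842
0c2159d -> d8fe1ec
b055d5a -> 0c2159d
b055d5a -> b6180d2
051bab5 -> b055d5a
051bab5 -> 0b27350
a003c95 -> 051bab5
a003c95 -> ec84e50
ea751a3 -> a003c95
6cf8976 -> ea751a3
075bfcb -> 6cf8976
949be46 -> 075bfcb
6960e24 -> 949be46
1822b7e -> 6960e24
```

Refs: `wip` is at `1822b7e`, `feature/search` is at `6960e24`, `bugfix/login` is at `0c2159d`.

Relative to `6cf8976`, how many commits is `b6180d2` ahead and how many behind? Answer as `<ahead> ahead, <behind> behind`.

Reachable from b6180d2: {66bb61c, a49d44f, b6180d2}.
Reachable from 6cf8976: {051bab5, 0b27350, 0c2159d, 1bef842, 66bb61c, 6cf8976, a003c95, a49d44f, b055d5a, b6180d2, d8fe1ec, ea751a3, ec84e50}.
Only in b6180d2's history (ahead): {} — 0.
Only in 6cf8976's history (behind): {051bab5, 0b27350, 0c2159d, 1bef842, 6cf8976, a003c95, b055d5a, d8fe1ec, ea751a3, ec84e50} — 10.

0 ahead, 10 behind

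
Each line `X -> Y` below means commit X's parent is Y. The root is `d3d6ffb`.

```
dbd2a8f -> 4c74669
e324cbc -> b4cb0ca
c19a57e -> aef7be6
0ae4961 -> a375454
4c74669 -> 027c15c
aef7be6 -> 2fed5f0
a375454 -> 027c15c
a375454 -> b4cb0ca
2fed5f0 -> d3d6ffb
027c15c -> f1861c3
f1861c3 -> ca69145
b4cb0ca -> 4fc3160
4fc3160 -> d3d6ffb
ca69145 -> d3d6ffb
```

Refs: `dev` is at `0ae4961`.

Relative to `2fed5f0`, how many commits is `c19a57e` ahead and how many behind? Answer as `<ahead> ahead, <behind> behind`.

2 ahead, 0 behind

Reachable from c19a57e: {2fed5f0, aef7be6, c19a57e, d3d6ffb}.
Reachable from 2fed5f0: {2fed5f0, d3d6ffb}.
Only in c19a57e's history (ahead): {aef7be6, c19a57e} — 2.
Only in 2fed5f0's history (behind): {} — 0.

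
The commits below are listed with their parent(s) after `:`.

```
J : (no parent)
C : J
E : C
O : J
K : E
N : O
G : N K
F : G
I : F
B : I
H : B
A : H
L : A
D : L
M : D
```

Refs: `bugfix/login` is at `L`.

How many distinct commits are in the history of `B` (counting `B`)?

10

Walking parent pointers from B: reachable set = {B, C, E, F, G, I, J, K, N, O}.
That is 10 commits.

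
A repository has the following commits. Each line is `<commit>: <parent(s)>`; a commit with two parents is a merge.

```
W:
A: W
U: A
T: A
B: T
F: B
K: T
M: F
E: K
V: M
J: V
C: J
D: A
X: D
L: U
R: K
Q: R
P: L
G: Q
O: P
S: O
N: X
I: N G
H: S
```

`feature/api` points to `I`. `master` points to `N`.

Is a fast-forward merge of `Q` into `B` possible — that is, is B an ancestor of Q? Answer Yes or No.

A fast-forward from B to Q is possible iff B is an ancestor of Q.
Ancestors of Q: {A, K, Q, R, T, W}.
B is not among them, so fast-forward is not possible.

No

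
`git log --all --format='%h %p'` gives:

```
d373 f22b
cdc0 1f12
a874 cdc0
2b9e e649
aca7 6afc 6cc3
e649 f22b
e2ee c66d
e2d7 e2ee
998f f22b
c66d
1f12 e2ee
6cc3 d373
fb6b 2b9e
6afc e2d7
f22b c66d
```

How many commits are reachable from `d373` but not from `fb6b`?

Reachable from d373: {c66d, d373, f22b}.
Reachable from fb6b: {2b9e, c66d, e649, f22b, fb6b}.
In d373's history but not fb6b's: {d373} — 1 commit.

1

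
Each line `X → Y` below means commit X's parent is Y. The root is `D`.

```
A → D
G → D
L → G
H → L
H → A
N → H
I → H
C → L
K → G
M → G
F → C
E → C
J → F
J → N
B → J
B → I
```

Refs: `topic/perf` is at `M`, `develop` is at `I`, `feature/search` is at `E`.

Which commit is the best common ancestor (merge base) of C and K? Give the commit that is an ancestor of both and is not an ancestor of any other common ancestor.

G

Ancestors of C: {C, D, G, L}.
Ancestors of K: {D, G, K}.
Common ancestors: {D, G}.
Among these, G is not an ancestor of any other common ancestor — it is the merge base.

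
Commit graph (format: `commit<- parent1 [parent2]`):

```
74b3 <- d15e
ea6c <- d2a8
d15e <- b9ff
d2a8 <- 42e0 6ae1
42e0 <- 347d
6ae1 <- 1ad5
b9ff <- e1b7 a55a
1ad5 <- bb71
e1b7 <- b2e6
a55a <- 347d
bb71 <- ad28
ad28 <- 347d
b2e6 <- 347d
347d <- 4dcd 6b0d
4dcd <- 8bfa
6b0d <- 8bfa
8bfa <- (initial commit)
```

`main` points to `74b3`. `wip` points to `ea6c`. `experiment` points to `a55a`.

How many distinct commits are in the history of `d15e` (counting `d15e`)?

Walking parent pointers from d15e: reachable set = {347d, 4dcd, 6b0d, 8bfa, a55a, b2e6, b9ff, d15e, e1b7}.
That is 9 commits.

9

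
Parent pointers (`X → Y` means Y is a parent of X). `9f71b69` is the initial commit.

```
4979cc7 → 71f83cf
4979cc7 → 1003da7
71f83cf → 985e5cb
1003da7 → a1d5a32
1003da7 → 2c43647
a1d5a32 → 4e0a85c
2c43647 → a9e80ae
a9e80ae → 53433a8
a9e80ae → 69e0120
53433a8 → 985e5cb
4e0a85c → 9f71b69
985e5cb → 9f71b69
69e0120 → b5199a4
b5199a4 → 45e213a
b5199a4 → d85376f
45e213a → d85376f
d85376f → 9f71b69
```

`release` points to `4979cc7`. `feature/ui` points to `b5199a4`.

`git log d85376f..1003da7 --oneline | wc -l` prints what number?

Reachable from 1003da7: {1003da7, 2c43647, 45e213a, 4e0a85c, 53433a8, 69e0120, 985e5cb, 9f71b69, a1d5a32, a9e80ae, b5199a4, d85376f}.
Reachable from d85376f: {9f71b69, d85376f}.
In 1003da7's history but not d85376f's: {1003da7, 2c43647, 45e213a, 4e0a85c, 53433a8, 69e0120, 985e5cb, a1d5a32, a9e80ae, b5199a4} — 10 commits.

10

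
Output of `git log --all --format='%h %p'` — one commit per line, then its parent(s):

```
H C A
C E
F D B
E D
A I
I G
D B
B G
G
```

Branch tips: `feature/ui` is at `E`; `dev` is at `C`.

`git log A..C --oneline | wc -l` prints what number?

Reachable from C: {B, C, D, E, G}.
Reachable from A: {A, G, I}.
In C's history but not A's: {B, C, D, E} — 4 commits.

4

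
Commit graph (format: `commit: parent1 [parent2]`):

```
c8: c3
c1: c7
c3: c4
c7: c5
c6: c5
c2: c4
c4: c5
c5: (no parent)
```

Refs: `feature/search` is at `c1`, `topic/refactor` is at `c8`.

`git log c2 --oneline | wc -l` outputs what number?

Walking parent pointers from c2: reachable set = {c2, c4, c5}.
That is 3 commits.

3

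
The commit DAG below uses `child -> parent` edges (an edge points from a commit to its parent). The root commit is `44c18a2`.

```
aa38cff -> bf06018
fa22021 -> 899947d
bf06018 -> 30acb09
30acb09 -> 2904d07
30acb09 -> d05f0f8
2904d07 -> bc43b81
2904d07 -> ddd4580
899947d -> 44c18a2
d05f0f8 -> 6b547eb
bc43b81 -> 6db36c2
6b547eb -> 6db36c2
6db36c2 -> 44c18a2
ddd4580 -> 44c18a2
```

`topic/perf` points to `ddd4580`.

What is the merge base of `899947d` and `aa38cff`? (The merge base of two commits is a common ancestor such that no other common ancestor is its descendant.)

44c18a2

Ancestors of 899947d: {44c18a2, 899947d}.
Ancestors of aa38cff: {2904d07, 30acb09, 44c18a2, 6b547eb, 6db36c2, aa38cff, bc43b81, bf06018, d05f0f8, ddd4580}.
Common ancestors: {44c18a2}.
The only common ancestor is 44c18a2, so it is the merge base.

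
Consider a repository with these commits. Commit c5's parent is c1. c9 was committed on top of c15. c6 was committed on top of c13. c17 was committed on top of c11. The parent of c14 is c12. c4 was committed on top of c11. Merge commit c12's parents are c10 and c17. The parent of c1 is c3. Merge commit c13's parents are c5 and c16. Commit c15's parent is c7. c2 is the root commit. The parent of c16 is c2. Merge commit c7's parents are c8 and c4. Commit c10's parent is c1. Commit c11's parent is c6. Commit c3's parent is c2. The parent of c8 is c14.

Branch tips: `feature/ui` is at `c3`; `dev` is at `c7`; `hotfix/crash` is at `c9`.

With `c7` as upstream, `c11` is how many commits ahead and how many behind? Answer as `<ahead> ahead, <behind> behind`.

Reachable from c11: {c1, c11, c13, c16, c2, c3, c5, c6}.
Reachable from c7: {c1, c10, c11, c12, c13, c14, c16, c17, c2, c3, c4, c5, c6, c7, c8}.
Only in c11's history (ahead): {} — 0.
Only in c7's history (behind): {c10, c12, c14, c17, c4, c7, c8} — 7.

0 ahead, 7 behind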